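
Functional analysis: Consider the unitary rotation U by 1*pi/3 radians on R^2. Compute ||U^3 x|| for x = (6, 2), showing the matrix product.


U is a rotation by theta = 1*pi/3
U^3 = rotation by 3*theta = 3*pi/3
cos(3*pi/3) = -1.0000, sin(3*pi/3) = 0.0000
U^3 x = (-1.0000 * 6 - 0.0000 * 2, 0.0000 * 6 + -1.0000 * 2)
= (-6.0000, -2.0000)
||U^3 x|| = sqrt((-6.0000)^2 + (-2.0000)^2) = sqrt(40.0000) = 6.3246

6.3246


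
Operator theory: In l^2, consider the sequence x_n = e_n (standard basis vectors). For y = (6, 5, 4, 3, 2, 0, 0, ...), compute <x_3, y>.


x_3 = e_3 is the standard basis vector with 1 in position 3.
<x_3, y> = y_3 = 4
As n -> infinity, <x_n, y> -> 0, confirming weak convergence of (x_n) to 0.

4


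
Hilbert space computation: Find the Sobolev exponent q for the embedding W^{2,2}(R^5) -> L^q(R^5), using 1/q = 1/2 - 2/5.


Using the Sobolev embedding formula: 1/q = 1/p - k/n
1/q = 1/2 - 2/5 = 1/10
q = 1/(1/10) = 10

10.0000


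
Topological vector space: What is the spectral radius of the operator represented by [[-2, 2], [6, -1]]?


For a 2x2 matrix, eigenvalues satisfy lambda^2 - (trace)*lambda + det = 0
trace = -2 + -1 = -3
det = -2*-1 - 2*6 = -10
discriminant = (-3)^2 - 4*(-10) = 49
spectral radius = max |eigenvalue| = 5.0000

5.0000


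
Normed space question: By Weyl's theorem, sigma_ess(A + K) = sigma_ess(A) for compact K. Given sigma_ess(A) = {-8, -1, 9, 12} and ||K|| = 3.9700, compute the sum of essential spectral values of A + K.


By Weyl's theorem, the essential spectrum is invariant under compact perturbations.
sigma_ess(A + K) = sigma_ess(A) = {-8, -1, 9, 12}
Sum = -8 + -1 + 9 + 12 = 12

12


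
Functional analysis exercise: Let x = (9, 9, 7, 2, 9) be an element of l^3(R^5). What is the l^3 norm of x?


The l^3 norm = (sum |x_i|^3)^(1/3)
Sum of 3th powers = 729 + 729 + 343 + 8 + 729 = 2538
||x||_3 = (2538)^(1/3) = 13.6405

13.6405


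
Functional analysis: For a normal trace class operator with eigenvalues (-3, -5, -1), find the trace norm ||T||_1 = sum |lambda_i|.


For a normal operator, singular values equal |eigenvalues|.
Trace norm = sum |lambda_i| = 3 + 5 + 1
= 9

9


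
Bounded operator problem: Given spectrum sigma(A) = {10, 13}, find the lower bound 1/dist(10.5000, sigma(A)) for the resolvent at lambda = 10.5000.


dist(10.5000, {10, 13}) = min(|10.5000 - 10|, |10.5000 - 13|)
= min(0.5000, 2.5000) = 0.5000
Resolvent bound = 1/0.5000 = 2.0000

2.0000


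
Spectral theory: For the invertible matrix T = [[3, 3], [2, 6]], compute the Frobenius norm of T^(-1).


det(T) = 3*6 - 3*2 = 12
T^(-1) = (1/12) * [[6, -3], [-2, 3]] = [[0.5000, -0.2500], [-0.1667, 0.2500]]
||T^(-1)||_F^2 = 0.5000^2 + (-0.2500)^2 + (-0.1667)^2 + 0.2500^2 = 0.4028
||T^(-1)||_F = sqrt(0.4028) = 0.6346

0.6346


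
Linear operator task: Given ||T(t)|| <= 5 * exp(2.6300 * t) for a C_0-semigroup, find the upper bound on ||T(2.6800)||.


||T(2.6800)|| <= 5 * exp(2.6300 * 2.6800)
= 5 * exp(7.0484)
= 5 * 1151.0156
= 5755.0782

5755.0782


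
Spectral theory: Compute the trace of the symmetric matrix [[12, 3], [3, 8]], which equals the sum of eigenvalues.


For a self-adjoint (symmetric) matrix, the eigenvalues are real.
The sum of eigenvalues equals the trace of the matrix.
trace = 12 + 8 = 20

20


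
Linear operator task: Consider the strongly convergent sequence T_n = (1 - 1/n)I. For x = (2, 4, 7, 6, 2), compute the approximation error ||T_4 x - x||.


T_4 x - x = (1 - 1/4)x - x = -x/4
||x|| = sqrt(109) = 10.4403
||T_4 x - x|| = ||x||/4 = 10.4403/4 = 2.6101

2.6101


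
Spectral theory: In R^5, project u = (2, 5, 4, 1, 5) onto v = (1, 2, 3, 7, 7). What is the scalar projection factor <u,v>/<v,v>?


Computing <u,v> = 2*1 + 5*2 + 4*3 + 1*7 + 5*7 = 66
Computing <v,v> = 1^2 + 2^2 + 3^2 + 7^2 + 7^2 = 112
Projection coefficient = 66/112 = 0.5893

0.5893


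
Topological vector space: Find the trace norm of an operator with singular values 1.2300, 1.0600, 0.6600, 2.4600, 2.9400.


The nuclear norm is the sum of all singular values.
||T||_1 = 1.2300 + 1.0600 + 0.6600 + 2.4600 + 2.9400
= 8.3500

8.3500


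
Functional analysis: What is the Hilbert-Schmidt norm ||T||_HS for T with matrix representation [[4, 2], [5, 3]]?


The Hilbert-Schmidt norm is sqrt(sum of squares of all entries).
Sum of squares = 4^2 + 2^2 + 5^2 + 3^2
= 16 + 4 + 25 + 9 = 54
||T||_HS = sqrt(54) = 7.3485

7.3485


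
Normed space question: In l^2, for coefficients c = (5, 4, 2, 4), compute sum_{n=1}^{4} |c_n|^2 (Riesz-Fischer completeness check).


sum |c_n|^2 = 5^2 + 4^2 + 2^2 + 4^2
= 25 + 16 + 4 + 16
= 61

61


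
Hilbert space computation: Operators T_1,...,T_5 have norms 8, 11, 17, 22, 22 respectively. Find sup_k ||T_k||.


By the Uniform Boundedness Principle, the supremum of norms is finite.
sup_k ||T_k|| = max(8, 11, 17, 22, 22) = 22

22


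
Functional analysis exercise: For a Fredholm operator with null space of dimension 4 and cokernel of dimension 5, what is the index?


The Fredholm index is defined as ind(T) = dim(ker T) - dim(coker T)
= 4 - 5
= -1

-1


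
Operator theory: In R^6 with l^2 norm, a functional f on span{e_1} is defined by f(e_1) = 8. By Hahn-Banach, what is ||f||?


The norm of f is given by ||f|| = sup_{||x||=1} |f(x)|.
On span{e_1}, ||e_1|| = 1, so ||f|| = |f(e_1)| / ||e_1||
= |8| / 1 = 8.0000

8.0000


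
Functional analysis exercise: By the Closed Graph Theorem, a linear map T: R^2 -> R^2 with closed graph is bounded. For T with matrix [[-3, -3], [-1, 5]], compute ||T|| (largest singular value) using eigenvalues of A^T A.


A^T A = [[10, 4], [4, 34]]
trace(A^T A) = 44, det(A^T A) = 324
discriminant = 44^2 - 4*324 = 640
Largest eigenvalue of A^T A = (trace + sqrt(disc))/2 = 34.6491
||T|| = sqrt(34.6491) = 5.8863

5.8863


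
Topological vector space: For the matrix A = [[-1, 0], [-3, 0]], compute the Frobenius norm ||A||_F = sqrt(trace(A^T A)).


||A||_F^2 = sum a_ij^2
= (-1)^2 + 0^2 + (-3)^2 + 0^2
= 1 + 0 + 9 + 0 = 10
||A||_F = sqrt(10) = 3.1623

3.1623


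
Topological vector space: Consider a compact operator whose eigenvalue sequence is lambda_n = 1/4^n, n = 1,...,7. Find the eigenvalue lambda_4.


The eigenvalue formula gives lambda_4 = 1/4^4
= 1/256
= 0.0039

0.0039


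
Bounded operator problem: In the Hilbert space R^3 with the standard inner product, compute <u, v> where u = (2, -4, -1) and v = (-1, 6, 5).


Computing the standard inner product <u, v> = sum u_i * v_i
= 2*-1 + -4*6 + -1*5
= -2 + -24 + -5
= -31

-31


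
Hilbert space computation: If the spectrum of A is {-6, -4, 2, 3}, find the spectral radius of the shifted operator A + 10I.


Spectrum of A + 10I = {4, 6, 12, 13}
Spectral radius = max |lambda| over the shifted spectrum
= max(4, 6, 12, 13) = 13

13


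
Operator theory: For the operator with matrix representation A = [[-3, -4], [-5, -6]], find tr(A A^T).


trace(A * A^T) = sum of squares of all entries
= (-3)^2 + (-4)^2 + (-5)^2 + (-6)^2
= 9 + 16 + 25 + 36
= 86

86


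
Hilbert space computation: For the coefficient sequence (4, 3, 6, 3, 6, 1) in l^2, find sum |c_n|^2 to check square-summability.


sum |c_n|^2 = 4^2 + 3^2 + 6^2 + 3^2 + 6^2 + 1^2
= 16 + 9 + 36 + 9 + 36 + 1
= 107

107


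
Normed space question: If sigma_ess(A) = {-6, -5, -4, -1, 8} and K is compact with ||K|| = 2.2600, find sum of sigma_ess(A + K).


By Weyl's theorem, the essential spectrum is invariant under compact perturbations.
sigma_ess(A + K) = sigma_ess(A) = {-6, -5, -4, -1, 8}
Sum = -6 + -5 + -4 + -1 + 8 = -8

-8


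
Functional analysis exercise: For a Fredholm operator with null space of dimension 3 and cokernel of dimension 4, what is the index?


The Fredholm index is defined as ind(T) = dim(ker T) - dim(coker T)
= 3 - 4
= -1

-1


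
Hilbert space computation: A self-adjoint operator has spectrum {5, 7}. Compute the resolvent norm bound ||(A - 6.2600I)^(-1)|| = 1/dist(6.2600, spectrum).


dist(6.2600, {5, 7}) = min(|6.2600 - 5|, |6.2600 - 7|)
= min(1.2600, 0.7400) = 0.7400
Resolvent bound = 1/0.7400 = 1.3514

1.3514


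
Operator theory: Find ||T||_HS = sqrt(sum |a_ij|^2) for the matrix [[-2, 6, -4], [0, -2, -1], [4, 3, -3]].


The Hilbert-Schmidt norm is sqrt(sum of squares of all entries).
Sum of squares = (-2)^2 + 6^2 + (-4)^2 + 0^2 + (-2)^2 + (-1)^2 + 4^2 + 3^2 + (-3)^2
= 4 + 36 + 16 + 0 + 4 + 1 + 16 + 9 + 9 = 95
||T||_HS = sqrt(95) = 9.7468

9.7468


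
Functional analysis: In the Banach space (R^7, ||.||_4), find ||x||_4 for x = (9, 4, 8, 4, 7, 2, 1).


The l^4 norm = (sum |x_i|^4)^(1/4)
Sum of 4th powers = 6561 + 256 + 4096 + 256 + 2401 + 16 + 1 = 13587
||x||_4 = (13587)^(1/4) = 10.7964

10.7964


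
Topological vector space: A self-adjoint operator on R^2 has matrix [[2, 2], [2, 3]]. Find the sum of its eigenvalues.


For a self-adjoint (symmetric) matrix, the eigenvalues are real.
The sum of eigenvalues equals the trace of the matrix.
trace = 2 + 3 = 5

5


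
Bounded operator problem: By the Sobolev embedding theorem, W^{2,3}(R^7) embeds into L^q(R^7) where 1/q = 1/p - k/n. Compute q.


Using the Sobolev embedding formula: 1/q = 1/p - k/n
1/q = 1/3 - 2/7 = 1/21
q = 1/(1/21) = 21

21.0000


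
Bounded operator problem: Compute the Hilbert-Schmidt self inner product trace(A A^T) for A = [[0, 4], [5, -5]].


trace(A * A^T) = sum of squares of all entries
= 0^2 + 4^2 + 5^2 + (-5)^2
= 0 + 16 + 25 + 25
= 66

66


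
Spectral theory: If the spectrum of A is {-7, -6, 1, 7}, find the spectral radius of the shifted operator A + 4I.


Spectrum of A + 4I = {-3, -2, 5, 11}
Spectral radius = max |lambda| over the shifted spectrum
= max(3, 2, 5, 11) = 11

11


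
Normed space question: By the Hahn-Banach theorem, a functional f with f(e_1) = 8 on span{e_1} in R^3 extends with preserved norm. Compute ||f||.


The norm of f is given by ||f|| = sup_{||x||=1} |f(x)|.
On span{e_1}, ||e_1|| = 1, so ||f|| = |f(e_1)| / ||e_1||
= |8| / 1 = 8.0000

8.0000


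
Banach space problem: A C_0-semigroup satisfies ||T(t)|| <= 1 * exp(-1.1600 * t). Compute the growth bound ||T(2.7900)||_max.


||T(2.7900)|| <= 1 * exp(-1.1600 * 2.7900)
= 1 * exp(-3.2364)
= 1 * 0.0393
= 0.0393

0.0393


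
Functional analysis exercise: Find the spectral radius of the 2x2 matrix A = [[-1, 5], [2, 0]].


For a 2x2 matrix, eigenvalues satisfy lambda^2 - (trace)*lambda + det = 0
trace = -1 + 0 = -1
det = -1*0 - 5*2 = -10
discriminant = (-1)^2 - 4*(-10) = 41
spectral radius = max |eigenvalue| = 3.7016

3.7016


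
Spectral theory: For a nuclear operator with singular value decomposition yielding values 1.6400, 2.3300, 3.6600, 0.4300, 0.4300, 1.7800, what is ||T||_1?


The nuclear norm is the sum of all singular values.
||T||_1 = 1.6400 + 2.3300 + 3.6600 + 0.4300 + 0.4300 + 1.7800
= 10.2700

10.2700


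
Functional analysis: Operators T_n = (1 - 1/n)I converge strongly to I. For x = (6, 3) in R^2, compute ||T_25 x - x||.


T_25 x - x = (1 - 1/25)x - x = -x/25
||x|| = sqrt(45) = 6.7082
||T_25 x - x|| = ||x||/25 = 6.7082/25 = 0.2683

0.2683


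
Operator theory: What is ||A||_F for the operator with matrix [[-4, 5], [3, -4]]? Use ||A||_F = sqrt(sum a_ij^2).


||A||_F^2 = sum a_ij^2
= (-4)^2 + 5^2 + 3^2 + (-4)^2
= 16 + 25 + 9 + 16 = 66
||A||_F = sqrt(66) = 8.1240

8.1240


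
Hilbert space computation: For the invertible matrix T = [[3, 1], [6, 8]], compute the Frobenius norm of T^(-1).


det(T) = 3*8 - 1*6 = 18
T^(-1) = (1/18) * [[8, -1], [-6, 3]] = [[0.4444, -0.0556], [-0.3333, 0.1667]]
||T^(-1)||_F^2 = 0.4444^2 + (-0.0556)^2 + (-0.3333)^2 + 0.1667^2 = 0.3395
||T^(-1)||_F = sqrt(0.3395) = 0.5827

0.5827


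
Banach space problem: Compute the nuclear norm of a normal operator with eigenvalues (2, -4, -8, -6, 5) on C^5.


For a normal operator, singular values equal |eigenvalues|.
Trace norm = sum |lambda_i| = 2 + 4 + 8 + 6 + 5
= 25

25


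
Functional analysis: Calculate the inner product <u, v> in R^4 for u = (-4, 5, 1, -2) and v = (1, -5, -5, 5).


Computing the standard inner product <u, v> = sum u_i * v_i
= -4*1 + 5*-5 + 1*-5 + -2*5
= -4 + -25 + -5 + -10
= -44

-44


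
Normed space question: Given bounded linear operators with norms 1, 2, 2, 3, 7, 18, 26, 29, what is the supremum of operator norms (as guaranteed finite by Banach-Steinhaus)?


By the Uniform Boundedness Principle, the supremum of norms is finite.
sup_k ||T_k|| = max(1, 2, 2, 3, 7, 18, 26, 29) = 29

29


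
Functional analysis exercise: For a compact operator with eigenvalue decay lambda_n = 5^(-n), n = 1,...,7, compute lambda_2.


The eigenvalue formula gives lambda_2 = 1/5^2
= 1/25
= 0.0400

0.0400


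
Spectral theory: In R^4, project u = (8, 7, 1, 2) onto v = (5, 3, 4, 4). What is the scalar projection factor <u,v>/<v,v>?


Computing <u,v> = 8*5 + 7*3 + 1*4 + 2*4 = 73
Computing <v,v> = 5^2 + 3^2 + 4^2 + 4^2 = 66
Projection coefficient = 73/66 = 1.1061

1.1061


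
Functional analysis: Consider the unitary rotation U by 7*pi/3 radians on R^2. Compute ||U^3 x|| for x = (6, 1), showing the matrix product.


U is a rotation by theta = 7*pi/3
U^3 = rotation by 3*theta = 21*pi/3 = 3*pi/3 (mod 2*pi)
cos(3*pi/3) = -1.0000, sin(3*pi/3) = 0.0000
U^3 x = (-1.0000 * 6 - 0.0000 * 1, 0.0000 * 6 + -1.0000 * 1)
= (-6.0000, -1.0000)
||U^3 x|| = sqrt((-6.0000)^2 + (-1.0000)^2) = sqrt(37.0000) = 6.0828

6.0828


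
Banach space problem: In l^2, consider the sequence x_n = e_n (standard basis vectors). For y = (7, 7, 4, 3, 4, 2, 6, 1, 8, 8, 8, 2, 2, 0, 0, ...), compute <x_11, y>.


x_11 = e_11 is the standard basis vector with 1 in position 11.
<x_11, y> = y_11 = 8
As n -> infinity, <x_n, y> -> 0, confirming weak convergence of (x_n) to 0.

8


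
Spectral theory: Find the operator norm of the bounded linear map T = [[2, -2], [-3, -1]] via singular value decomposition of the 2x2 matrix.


A^T A = [[13, -1], [-1, 5]]
trace(A^T A) = 18, det(A^T A) = 64
discriminant = 18^2 - 4*64 = 68
Largest eigenvalue of A^T A = (trace + sqrt(disc))/2 = 13.1231
||T|| = sqrt(13.1231) = 3.6226

3.6226


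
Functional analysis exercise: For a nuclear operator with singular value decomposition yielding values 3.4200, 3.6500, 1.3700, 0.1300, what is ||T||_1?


The nuclear norm is the sum of all singular values.
||T||_1 = 3.4200 + 3.6500 + 1.3700 + 0.1300
= 8.5700

8.5700


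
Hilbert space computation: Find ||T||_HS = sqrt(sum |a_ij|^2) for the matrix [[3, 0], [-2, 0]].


The Hilbert-Schmidt norm is sqrt(sum of squares of all entries).
Sum of squares = 3^2 + 0^2 + (-2)^2 + 0^2
= 9 + 0 + 4 + 0 = 13
||T||_HS = sqrt(13) = 3.6056

3.6056


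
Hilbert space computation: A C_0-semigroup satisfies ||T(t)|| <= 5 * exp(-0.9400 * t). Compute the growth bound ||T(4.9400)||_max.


||T(4.9400)|| <= 5 * exp(-0.9400 * 4.9400)
= 5 * exp(-4.6436)
= 5 * 0.0096
= 0.0481

0.0481


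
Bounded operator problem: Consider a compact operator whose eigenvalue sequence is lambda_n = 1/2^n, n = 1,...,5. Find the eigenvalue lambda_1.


The eigenvalue formula gives lambda_1 = 1/2^1
= 1/2
= 0.5000

0.5000


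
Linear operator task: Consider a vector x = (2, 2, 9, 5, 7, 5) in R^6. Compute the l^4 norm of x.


The l^4 norm = (sum |x_i|^4)^(1/4)
Sum of 4th powers = 16 + 16 + 6561 + 625 + 2401 + 625 = 10244
||x||_4 = (10244)^(1/4) = 10.0604

10.0604


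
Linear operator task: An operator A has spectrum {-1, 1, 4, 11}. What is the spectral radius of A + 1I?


Spectrum of A + 1I = {0, 2, 5, 12}
Spectral radius = max |lambda| over the shifted spectrum
= max(0, 2, 5, 12) = 12

12


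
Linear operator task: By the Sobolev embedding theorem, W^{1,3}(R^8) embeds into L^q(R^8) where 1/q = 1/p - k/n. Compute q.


Using the Sobolev embedding formula: 1/q = 1/p - k/n
1/q = 1/3 - 1/8 = 5/24
q = 1/(5/24) = 24/5 = 4.8000

4.8000


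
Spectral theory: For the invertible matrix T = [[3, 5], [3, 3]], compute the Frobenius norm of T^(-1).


det(T) = 3*3 - 5*3 = -6
T^(-1) = (1/-6) * [[3, -5], [-3, 3]] = [[-0.5000, 0.8333], [0.5000, -0.5000]]
||T^(-1)||_F^2 = (-0.5000)^2 + 0.8333^2 + 0.5000^2 + (-0.5000)^2 = 1.4444
||T^(-1)||_F = sqrt(1.4444) = 1.2019

1.2019


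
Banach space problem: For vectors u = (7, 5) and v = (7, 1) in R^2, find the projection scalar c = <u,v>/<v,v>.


Computing <u,v> = 7*7 + 5*1 = 54
Computing <v,v> = 7^2 + 1^2 = 50
Projection coefficient = 54/50 = 1.0800

1.0800


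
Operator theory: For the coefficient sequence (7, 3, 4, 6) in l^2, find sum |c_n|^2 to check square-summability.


sum |c_n|^2 = 7^2 + 3^2 + 4^2 + 6^2
= 49 + 9 + 16 + 36
= 110

110


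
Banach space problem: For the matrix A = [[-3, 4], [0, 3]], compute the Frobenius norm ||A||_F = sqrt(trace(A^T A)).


||A||_F^2 = sum a_ij^2
= (-3)^2 + 4^2 + 0^2 + 3^2
= 9 + 16 + 0 + 9 = 34
||A||_F = sqrt(34) = 5.8310

5.8310


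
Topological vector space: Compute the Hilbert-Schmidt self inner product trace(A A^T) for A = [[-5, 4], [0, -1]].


trace(A * A^T) = sum of squares of all entries
= (-5)^2 + 4^2 + 0^2 + (-1)^2
= 25 + 16 + 0 + 1
= 42

42


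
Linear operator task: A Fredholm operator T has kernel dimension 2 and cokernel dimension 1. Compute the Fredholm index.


The Fredholm index is defined as ind(T) = dim(ker T) - dim(coker T)
= 2 - 1
= 1

1


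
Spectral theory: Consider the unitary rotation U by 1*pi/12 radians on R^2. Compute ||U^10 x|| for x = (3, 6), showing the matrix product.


U is a rotation by theta = 1*pi/12
U^10 = rotation by 10*theta = 10*pi/12
cos(10*pi/12) = -0.8660, sin(10*pi/12) = 0.5000
U^10 x = (-0.8660 * 3 - 0.5000 * 6, 0.5000 * 3 + -0.8660 * 6)
= (-5.5981, -3.6962)
||U^10 x|| = sqrt((-5.5981)^2 + (-3.6962)^2) = sqrt(45.0000) = 6.7082

6.7082


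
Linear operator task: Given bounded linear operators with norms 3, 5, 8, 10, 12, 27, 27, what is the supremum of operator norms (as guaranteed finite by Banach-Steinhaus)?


By the Uniform Boundedness Principle, the supremum of norms is finite.
sup_k ||T_k|| = max(3, 5, 8, 10, 12, 27, 27) = 27

27


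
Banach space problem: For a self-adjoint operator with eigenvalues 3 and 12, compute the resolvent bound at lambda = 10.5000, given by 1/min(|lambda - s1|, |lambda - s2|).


dist(10.5000, {3, 12}) = min(|10.5000 - 3|, |10.5000 - 12|)
= min(7.5000, 1.5000) = 1.5000
Resolvent bound = 1/1.5000 = 0.6667

0.6667


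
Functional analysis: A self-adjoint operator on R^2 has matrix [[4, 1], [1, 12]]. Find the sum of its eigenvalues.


For a self-adjoint (symmetric) matrix, the eigenvalues are real.
The sum of eigenvalues equals the trace of the matrix.
trace = 4 + 12 = 16

16


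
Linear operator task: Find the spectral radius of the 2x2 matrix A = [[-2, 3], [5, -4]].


For a 2x2 matrix, eigenvalues satisfy lambda^2 - (trace)*lambda + det = 0
trace = -2 + -4 = -6
det = -2*-4 - 3*5 = -7
discriminant = (-6)^2 - 4*(-7) = 64
spectral radius = max |eigenvalue| = 7.0000

7.0000


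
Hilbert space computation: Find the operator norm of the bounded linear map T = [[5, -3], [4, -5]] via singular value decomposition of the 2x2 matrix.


A^T A = [[41, -35], [-35, 34]]
trace(A^T A) = 75, det(A^T A) = 169
discriminant = 75^2 - 4*169 = 4949
Largest eigenvalue of A^T A = (trace + sqrt(disc))/2 = 72.6746
||T|| = sqrt(72.6746) = 8.5249

8.5249


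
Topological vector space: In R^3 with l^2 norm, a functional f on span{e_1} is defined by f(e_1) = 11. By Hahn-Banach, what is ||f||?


The norm of f is given by ||f|| = sup_{||x||=1} |f(x)|.
On span{e_1}, ||e_1|| = 1, so ||f|| = |f(e_1)| / ||e_1||
= |11| / 1 = 11.0000

11.0000


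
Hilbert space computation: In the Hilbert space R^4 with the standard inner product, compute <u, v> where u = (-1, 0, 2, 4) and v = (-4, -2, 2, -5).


Computing the standard inner product <u, v> = sum u_i * v_i
= -1*-4 + 0*-2 + 2*2 + 4*-5
= 4 + 0 + 4 + -20
= -12

-12


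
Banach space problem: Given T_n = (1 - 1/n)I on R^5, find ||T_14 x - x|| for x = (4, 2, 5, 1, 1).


T_14 x - x = (1 - 1/14)x - x = -x/14
||x|| = sqrt(47) = 6.8557
||T_14 x - x|| = ||x||/14 = 6.8557/14 = 0.4897

0.4897


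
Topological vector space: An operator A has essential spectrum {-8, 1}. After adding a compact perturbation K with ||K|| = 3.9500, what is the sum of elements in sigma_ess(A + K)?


By Weyl's theorem, the essential spectrum is invariant under compact perturbations.
sigma_ess(A + K) = sigma_ess(A) = {-8, 1}
Sum = -8 + 1 = -7

-7


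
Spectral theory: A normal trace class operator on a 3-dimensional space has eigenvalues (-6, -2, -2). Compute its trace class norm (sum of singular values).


For a normal operator, singular values equal |eigenvalues|.
Trace norm = sum |lambda_i| = 6 + 2 + 2
= 10

10


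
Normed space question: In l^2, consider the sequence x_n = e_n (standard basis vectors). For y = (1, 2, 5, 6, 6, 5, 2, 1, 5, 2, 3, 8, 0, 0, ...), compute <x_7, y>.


x_7 = e_7 is the standard basis vector with 1 in position 7.
<x_7, y> = y_7 = 2
As n -> infinity, <x_n, y> -> 0, confirming weak convergence of (x_n) to 0.

2


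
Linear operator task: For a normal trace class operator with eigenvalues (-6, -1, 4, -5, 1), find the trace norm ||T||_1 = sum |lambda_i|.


For a normal operator, singular values equal |eigenvalues|.
Trace norm = sum |lambda_i| = 6 + 1 + 4 + 5 + 1
= 17

17


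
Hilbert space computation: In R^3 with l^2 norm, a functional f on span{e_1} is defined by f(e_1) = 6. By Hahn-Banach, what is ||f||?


The norm of f is given by ||f|| = sup_{||x||=1} |f(x)|.
On span{e_1}, ||e_1|| = 1, so ||f|| = |f(e_1)| / ||e_1||
= |6| / 1 = 6.0000

6.0000


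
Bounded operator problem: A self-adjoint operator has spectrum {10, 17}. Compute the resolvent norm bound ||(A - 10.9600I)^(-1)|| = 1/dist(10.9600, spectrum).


dist(10.9600, {10, 17}) = min(|10.9600 - 10|, |10.9600 - 17|)
= min(0.9600, 6.0400) = 0.9600
Resolvent bound = 1/0.9600 = 1.0417

1.0417


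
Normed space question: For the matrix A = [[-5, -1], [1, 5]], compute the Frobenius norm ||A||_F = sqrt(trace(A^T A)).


||A||_F^2 = sum a_ij^2
= (-5)^2 + (-1)^2 + 1^2 + 5^2
= 25 + 1 + 1 + 25 = 52
||A||_F = sqrt(52) = 7.2111

7.2111


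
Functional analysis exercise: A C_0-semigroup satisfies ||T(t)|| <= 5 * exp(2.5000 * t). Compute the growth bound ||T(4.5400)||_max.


||T(4.5400)|| <= 5 * exp(2.5000 * 4.5400)
= 5 * exp(11.3500)
= 5 * 84965.4515
= 424827.2575

424827.2575


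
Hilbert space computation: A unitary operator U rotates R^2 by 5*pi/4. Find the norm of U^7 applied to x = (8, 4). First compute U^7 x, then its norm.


U is a rotation by theta = 5*pi/4
U^7 = rotation by 7*theta = 35*pi/4 = 3*pi/4 (mod 2*pi)
cos(3*pi/4) = -0.7071, sin(3*pi/4) = 0.7071
U^7 x = (-0.7071 * 8 - 0.7071 * 4, 0.7071 * 8 + -0.7071 * 4)
= (-8.4853, 2.8284)
||U^7 x|| = sqrt((-8.4853)^2 + 2.8284^2) = sqrt(80.0000) = 8.9443

8.9443


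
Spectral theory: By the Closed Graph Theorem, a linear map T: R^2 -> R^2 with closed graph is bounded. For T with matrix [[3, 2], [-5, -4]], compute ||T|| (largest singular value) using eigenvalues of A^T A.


A^T A = [[34, 26], [26, 20]]
trace(A^T A) = 54, det(A^T A) = 4
discriminant = 54^2 - 4*4 = 2900
Largest eigenvalue of A^T A = (trace + sqrt(disc))/2 = 53.9258
||T|| = sqrt(53.9258) = 7.3434

7.3434


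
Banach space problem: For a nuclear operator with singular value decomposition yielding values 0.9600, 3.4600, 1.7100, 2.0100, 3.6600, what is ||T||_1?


The nuclear norm is the sum of all singular values.
||T||_1 = 0.9600 + 3.4600 + 1.7100 + 2.0100 + 3.6600
= 11.8000

11.8000


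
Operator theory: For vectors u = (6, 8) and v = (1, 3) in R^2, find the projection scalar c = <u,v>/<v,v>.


Computing <u,v> = 6*1 + 8*3 = 30
Computing <v,v> = 1^2 + 3^2 = 10
Projection coefficient = 30/10 = 3.0000

3.0000


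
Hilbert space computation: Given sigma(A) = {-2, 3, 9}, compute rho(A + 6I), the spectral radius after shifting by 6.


Spectrum of A + 6I = {4, 9, 15}
Spectral radius = max |lambda| over the shifted spectrum
= max(4, 9, 15) = 15

15


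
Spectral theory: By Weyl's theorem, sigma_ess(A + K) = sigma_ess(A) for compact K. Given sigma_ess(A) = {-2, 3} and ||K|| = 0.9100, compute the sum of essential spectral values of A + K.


By Weyl's theorem, the essential spectrum is invariant under compact perturbations.
sigma_ess(A + K) = sigma_ess(A) = {-2, 3}
Sum = -2 + 3 = 1

1


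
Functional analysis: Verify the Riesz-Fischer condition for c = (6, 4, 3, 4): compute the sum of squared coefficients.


sum |c_n|^2 = 6^2 + 4^2 + 3^2 + 4^2
= 36 + 16 + 9 + 16
= 77

77


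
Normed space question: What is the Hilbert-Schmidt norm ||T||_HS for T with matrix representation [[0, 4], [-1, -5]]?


The Hilbert-Schmidt norm is sqrt(sum of squares of all entries).
Sum of squares = 0^2 + 4^2 + (-1)^2 + (-5)^2
= 0 + 16 + 1 + 25 = 42
||T||_HS = sqrt(42) = 6.4807

6.4807


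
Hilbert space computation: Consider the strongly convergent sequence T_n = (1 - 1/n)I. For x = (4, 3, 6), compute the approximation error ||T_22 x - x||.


T_22 x - x = (1 - 1/22)x - x = -x/22
||x|| = sqrt(61) = 7.8102
||T_22 x - x|| = ||x||/22 = 7.8102/22 = 0.3550

0.3550


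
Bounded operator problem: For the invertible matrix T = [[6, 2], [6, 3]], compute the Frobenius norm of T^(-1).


det(T) = 6*3 - 2*6 = 6
T^(-1) = (1/6) * [[3, -2], [-6, 6]] = [[0.5000, -0.3333], [-1.0000, 1.0000]]
||T^(-1)||_F^2 = 0.5000^2 + (-0.3333)^2 + (-1.0000)^2 + 1.0000^2 = 2.3611
||T^(-1)||_F = sqrt(2.3611) = 1.5366

1.5366


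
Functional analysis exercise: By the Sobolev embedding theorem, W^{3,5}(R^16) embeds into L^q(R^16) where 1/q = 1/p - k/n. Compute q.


Using the Sobolev embedding formula: 1/q = 1/p - k/n
1/q = 1/5 - 3/16 = 1/80
q = 1/(1/80) = 80

80.0000


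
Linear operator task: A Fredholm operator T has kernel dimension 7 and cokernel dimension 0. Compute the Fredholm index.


The Fredholm index is defined as ind(T) = dim(ker T) - dim(coker T)
= 7 - 0
= 7

7


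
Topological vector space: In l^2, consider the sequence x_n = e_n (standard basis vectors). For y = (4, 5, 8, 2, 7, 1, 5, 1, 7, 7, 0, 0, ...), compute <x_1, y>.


x_1 = e_1 is the standard basis vector with 1 in position 1.
<x_1, y> = y_1 = 4
As n -> infinity, <x_n, y> -> 0, confirming weak convergence of (x_n) to 0.

4


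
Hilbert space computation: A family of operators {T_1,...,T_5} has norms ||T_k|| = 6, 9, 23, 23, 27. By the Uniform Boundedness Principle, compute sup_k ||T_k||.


By the Uniform Boundedness Principle, the supremum of norms is finite.
sup_k ||T_k|| = max(6, 9, 23, 23, 27) = 27

27


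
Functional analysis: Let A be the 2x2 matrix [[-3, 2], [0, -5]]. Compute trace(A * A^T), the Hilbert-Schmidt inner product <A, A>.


trace(A * A^T) = sum of squares of all entries
= (-3)^2 + 2^2 + 0^2 + (-5)^2
= 9 + 4 + 0 + 25
= 38

38


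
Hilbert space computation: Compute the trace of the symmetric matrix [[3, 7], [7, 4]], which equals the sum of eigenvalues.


For a self-adjoint (symmetric) matrix, the eigenvalues are real.
The sum of eigenvalues equals the trace of the matrix.
trace = 3 + 4 = 7

7


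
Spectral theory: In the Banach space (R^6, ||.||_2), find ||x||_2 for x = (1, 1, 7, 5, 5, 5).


The l^2 norm = (sum |x_i|^2)^(1/2)
Sum of 2th powers = 1 + 1 + 49 + 25 + 25 + 25 = 126
||x||_2 = (126)^(1/2) = 11.2250

11.2250


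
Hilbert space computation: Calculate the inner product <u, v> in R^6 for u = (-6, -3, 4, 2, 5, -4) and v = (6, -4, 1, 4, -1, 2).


Computing the standard inner product <u, v> = sum u_i * v_i
= -6*6 + -3*-4 + 4*1 + 2*4 + 5*-1 + -4*2
= -36 + 12 + 4 + 8 + -5 + -8
= -25

-25


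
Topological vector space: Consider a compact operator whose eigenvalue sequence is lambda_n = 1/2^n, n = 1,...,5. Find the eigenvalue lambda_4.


The eigenvalue formula gives lambda_4 = 1/2^4
= 1/16
= 0.0625

0.0625


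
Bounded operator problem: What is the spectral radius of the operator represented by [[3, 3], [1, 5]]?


For a 2x2 matrix, eigenvalues satisfy lambda^2 - (trace)*lambda + det = 0
trace = 3 + 5 = 8
det = 3*5 - 3*1 = 12
discriminant = 8^2 - 4*(12) = 16
spectral radius = max |eigenvalue| = 6.0000

6.0000


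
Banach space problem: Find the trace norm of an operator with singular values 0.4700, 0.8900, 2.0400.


The nuclear norm is the sum of all singular values.
||T||_1 = 0.4700 + 0.8900 + 2.0400
= 3.4000

3.4000


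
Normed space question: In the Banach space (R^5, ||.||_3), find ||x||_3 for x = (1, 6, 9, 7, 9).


The l^3 norm = (sum |x_i|^3)^(1/3)
Sum of 3th powers = 1 + 216 + 729 + 343 + 729 = 2018
||x||_3 = (2018)^(1/3) = 12.6369

12.6369


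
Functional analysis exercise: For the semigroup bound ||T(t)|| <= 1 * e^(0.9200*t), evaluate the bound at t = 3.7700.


||T(3.7700)|| <= 1 * exp(0.9200 * 3.7700)
= 1 * exp(3.4684)
= 1 * 32.0854
= 32.0854

32.0854


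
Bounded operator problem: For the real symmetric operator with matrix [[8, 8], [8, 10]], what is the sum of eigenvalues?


For a self-adjoint (symmetric) matrix, the eigenvalues are real.
The sum of eigenvalues equals the trace of the matrix.
trace = 8 + 10 = 18

18


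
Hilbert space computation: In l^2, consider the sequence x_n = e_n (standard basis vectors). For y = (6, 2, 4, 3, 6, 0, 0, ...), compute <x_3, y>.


x_3 = e_3 is the standard basis vector with 1 in position 3.
<x_3, y> = y_3 = 4
As n -> infinity, <x_n, y> -> 0, confirming weak convergence of (x_n) to 0.

4


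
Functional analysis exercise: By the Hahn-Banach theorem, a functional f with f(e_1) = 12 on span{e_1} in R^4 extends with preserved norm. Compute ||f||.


The norm of f is given by ||f|| = sup_{||x||=1} |f(x)|.
On span{e_1}, ||e_1|| = 1, so ||f|| = |f(e_1)| / ||e_1||
= |12| / 1 = 12.0000

12.0000


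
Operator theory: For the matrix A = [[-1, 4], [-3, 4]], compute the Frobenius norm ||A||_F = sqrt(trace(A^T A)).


||A||_F^2 = sum a_ij^2
= (-1)^2 + 4^2 + (-3)^2 + 4^2
= 1 + 16 + 9 + 16 = 42
||A||_F = sqrt(42) = 6.4807

6.4807


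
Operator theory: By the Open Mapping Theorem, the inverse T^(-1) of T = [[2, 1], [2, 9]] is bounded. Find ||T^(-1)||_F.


det(T) = 2*9 - 1*2 = 16
T^(-1) = (1/16) * [[9, -1], [-2, 2]] = [[0.5625, -0.0625], [-0.1250, 0.1250]]
||T^(-1)||_F^2 = 0.5625^2 + (-0.0625)^2 + (-0.1250)^2 + 0.1250^2 = 0.3516
||T^(-1)||_F = sqrt(0.3516) = 0.5929

0.5929


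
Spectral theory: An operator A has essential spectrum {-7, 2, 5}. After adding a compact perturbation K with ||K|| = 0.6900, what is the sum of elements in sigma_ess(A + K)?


By Weyl's theorem, the essential spectrum is invariant under compact perturbations.
sigma_ess(A + K) = sigma_ess(A) = {-7, 2, 5}
Sum = -7 + 2 + 5 = 0

0


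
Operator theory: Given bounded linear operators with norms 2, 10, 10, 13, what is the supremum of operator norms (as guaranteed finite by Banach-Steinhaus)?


By the Uniform Boundedness Principle, the supremum of norms is finite.
sup_k ||T_k|| = max(2, 10, 10, 13) = 13

13


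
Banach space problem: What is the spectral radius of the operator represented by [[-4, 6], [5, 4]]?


For a 2x2 matrix, eigenvalues satisfy lambda^2 - (trace)*lambda + det = 0
trace = -4 + 4 = 0
det = -4*4 - 6*5 = -46
discriminant = 0^2 - 4*(-46) = 184
spectral radius = max |eigenvalue| = 6.7823

6.7823


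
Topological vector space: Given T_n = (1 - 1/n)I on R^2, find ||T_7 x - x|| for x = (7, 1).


T_7 x - x = (1 - 1/7)x - x = -x/7
||x|| = sqrt(50) = 7.0711
||T_7 x - x|| = ||x||/7 = 7.0711/7 = 1.0102

1.0102


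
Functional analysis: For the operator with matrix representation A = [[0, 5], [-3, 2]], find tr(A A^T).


trace(A * A^T) = sum of squares of all entries
= 0^2 + 5^2 + (-3)^2 + 2^2
= 0 + 25 + 9 + 4
= 38

38


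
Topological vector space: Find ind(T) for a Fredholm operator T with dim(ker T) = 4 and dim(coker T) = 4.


The Fredholm index is defined as ind(T) = dim(ker T) - dim(coker T)
= 4 - 4
= 0

0


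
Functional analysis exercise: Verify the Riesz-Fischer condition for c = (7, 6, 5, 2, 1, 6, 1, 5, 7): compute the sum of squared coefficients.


sum |c_n|^2 = 7^2 + 6^2 + 5^2 + 2^2 + 1^2 + 6^2 + 1^2 + 5^2 + 7^2
= 49 + 36 + 25 + 4 + 1 + 36 + 1 + 25 + 49
= 226

226


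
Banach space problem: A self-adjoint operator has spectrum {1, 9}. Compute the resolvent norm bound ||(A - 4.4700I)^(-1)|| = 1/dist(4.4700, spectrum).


dist(4.4700, {1, 9}) = min(|4.4700 - 1|, |4.4700 - 9|)
= min(3.4700, 4.5300) = 3.4700
Resolvent bound = 1/3.4700 = 0.2882

0.2882


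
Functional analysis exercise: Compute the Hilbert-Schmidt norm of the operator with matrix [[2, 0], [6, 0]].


The Hilbert-Schmidt norm is sqrt(sum of squares of all entries).
Sum of squares = 2^2 + 0^2 + 6^2 + 0^2
= 4 + 0 + 36 + 0 = 40
||T||_HS = sqrt(40) = 6.3246

6.3246


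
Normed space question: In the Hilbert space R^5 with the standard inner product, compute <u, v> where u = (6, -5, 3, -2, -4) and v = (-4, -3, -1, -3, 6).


Computing the standard inner product <u, v> = sum u_i * v_i
= 6*-4 + -5*-3 + 3*-1 + -2*-3 + -4*6
= -24 + 15 + -3 + 6 + -24
= -30

-30


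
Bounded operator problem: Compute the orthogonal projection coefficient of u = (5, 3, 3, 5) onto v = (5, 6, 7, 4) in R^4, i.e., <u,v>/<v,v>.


Computing <u,v> = 5*5 + 3*6 + 3*7 + 5*4 = 84
Computing <v,v> = 5^2 + 6^2 + 7^2 + 4^2 = 126
Projection coefficient = 84/126 = 0.6667

0.6667


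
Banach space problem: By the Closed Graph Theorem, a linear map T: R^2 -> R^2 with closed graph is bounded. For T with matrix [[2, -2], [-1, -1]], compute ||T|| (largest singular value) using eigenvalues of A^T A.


A^T A = [[5, -3], [-3, 5]]
trace(A^T A) = 10, det(A^T A) = 16
discriminant = 10^2 - 4*16 = 36
Largest eigenvalue of A^T A = (trace + sqrt(disc))/2 = 8.0000
||T|| = sqrt(8.0000) = 2.8284

2.8284


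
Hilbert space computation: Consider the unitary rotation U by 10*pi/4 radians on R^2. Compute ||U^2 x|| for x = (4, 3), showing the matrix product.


U is a rotation by theta = 10*pi/4
U^2 = rotation by 2*theta = 20*pi/4 = 4*pi/4 (mod 2*pi)
cos(4*pi/4) = -1.0000, sin(4*pi/4) = 0.0000
U^2 x = (-1.0000 * 4 - 0.0000 * 3, 0.0000 * 4 + -1.0000 * 3)
= (-4.0000, -3.0000)
||U^2 x|| = sqrt((-4.0000)^2 + (-3.0000)^2) = sqrt(25.0000) = 5.0000

5.0000


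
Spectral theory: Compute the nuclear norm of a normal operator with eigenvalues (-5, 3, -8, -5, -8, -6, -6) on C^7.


For a normal operator, singular values equal |eigenvalues|.
Trace norm = sum |lambda_i| = 5 + 3 + 8 + 5 + 8 + 6 + 6
= 41

41


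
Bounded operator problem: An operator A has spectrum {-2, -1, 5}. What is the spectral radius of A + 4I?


Spectrum of A + 4I = {2, 3, 9}
Spectral radius = max |lambda| over the shifted spectrum
= max(2, 3, 9) = 9

9


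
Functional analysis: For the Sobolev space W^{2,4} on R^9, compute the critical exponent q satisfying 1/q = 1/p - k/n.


Using the Sobolev embedding formula: 1/q = 1/p - k/n
1/q = 1/4 - 2/9 = 1/36
q = 1/(1/36) = 36

36.0000


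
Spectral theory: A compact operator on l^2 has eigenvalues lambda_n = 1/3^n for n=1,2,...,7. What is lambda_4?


The eigenvalue formula gives lambda_4 = 1/3^4
= 1/81
= 0.0123

0.0123


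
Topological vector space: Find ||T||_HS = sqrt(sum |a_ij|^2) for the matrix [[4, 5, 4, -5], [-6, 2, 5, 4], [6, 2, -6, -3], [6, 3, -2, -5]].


The Hilbert-Schmidt norm is sqrt(sum of squares of all entries).
Sum of squares = 4^2 + 5^2 + 4^2 + (-5)^2 + (-6)^2 + 2^2 + 5^2 + 4^2 + 6^2 + 2^2 + (-6)^2 + (-3)^2 + 6^2 + 3^2 + (-2)^2 + (-5)^2
= 16 + 25 + 16 + 25 + 36 + 4 + 25 + 16 + 36 + 4 + 36 + 9 + 36 + 9 + 4 + 25 = 322
||T||_HS = sqrt(322) = 17.9444

17.9444


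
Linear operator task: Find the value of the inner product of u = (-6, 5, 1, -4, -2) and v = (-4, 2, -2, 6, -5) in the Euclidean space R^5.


Computing the standard inner product <u, v> = sum u_i * v_i
= -6*-4 + 5*2 + 1*-2 + -4*6 + -2*-5
= 24 + 10 + -2 + -24 + 10
= 18

18


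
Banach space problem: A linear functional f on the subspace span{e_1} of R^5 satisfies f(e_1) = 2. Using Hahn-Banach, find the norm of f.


The norm of f is given by ||f|| = sup_{||x||=1} |f(x)|.
On span{e_1}, ||e_1|| = 1, so ||f|| = |f(e_1)| / ||e_1||
= |2| / 1 = 2.0000

2.0000


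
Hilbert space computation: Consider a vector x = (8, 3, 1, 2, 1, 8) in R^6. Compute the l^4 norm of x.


The l^4 norm = (sum |x_i|^4)^(1/4)
Sum of 4th powers = 4096 + 81 + 1 + 16 + 1 + 4096 = 8291
||x||_4 = (8291)^(1/4) = 9.5423

9.5423


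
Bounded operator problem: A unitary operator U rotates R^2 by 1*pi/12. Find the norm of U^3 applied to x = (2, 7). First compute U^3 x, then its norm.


U is a rotation by theta = 1*pi/12
U^3 = rotation by 3*theta = 3*pi/12
cos(3*pi/12) = 0.7071, sin(3*pi/12) = 0.7071
U^3 x = (0.7071 * 2 - 0.7071 * 7, 0.7071 * 2 + 0.7071 * 7)
= (-3.5355, 6.3640)
||U^3 x|| = sqrt((-3.5355)^2 + 6.3640^2) = sqrt(53.0000) = 7.2801

7.2801


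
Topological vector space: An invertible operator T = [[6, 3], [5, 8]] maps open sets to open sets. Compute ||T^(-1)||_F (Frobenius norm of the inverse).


det(T) = 6*8 - 3*5 = 33
T^(-1) = (1/33) * [[8, -3], [-5, 6]] = [[0.2424, -0.0909], [-0.1515, 0.1818]]
||T^(-1)||_F^2 = 0.2424^2 + (-0.0909)^2 + (-0.1515)^2 + 0.1818^2 = 0.1230
||T^(-1)||_F = sqrt(0.1230) = 0.3508

0.3508


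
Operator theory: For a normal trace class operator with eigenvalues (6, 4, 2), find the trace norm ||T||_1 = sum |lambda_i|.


For a normal operator, singular values equal |eigenvalues|.
Trace norm = sum |lambda_i| = 6 + 4 + 2
= 12

12


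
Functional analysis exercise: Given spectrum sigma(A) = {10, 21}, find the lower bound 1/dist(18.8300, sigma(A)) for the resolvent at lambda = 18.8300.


dist(18.8300, {10, 21}) = min(|18.8300 - 10|, |18.8300 - 21|)
= min(8.8300, 2.1700) = 2.1700
Resolvent bound = 1/2.1700 = 0.4608

0.4608


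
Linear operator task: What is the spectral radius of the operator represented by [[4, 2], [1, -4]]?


For a 2x2 matrix, eigenvalues satisfy lambda^2 - (trace)*lambda + det = 0
trace = 4 + -4 = 0
det = 4*-4 - 2*1 = -18
discriminant = 0^2 - 4*(-18) = 72
spectral radius = max |eigenvalue| = 4.2426

4.2426


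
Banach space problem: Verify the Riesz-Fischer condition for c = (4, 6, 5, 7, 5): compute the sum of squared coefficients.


sum |c_n|^2 = 4^2 + 6^2 + 5^2 + 7^2 + 5^2
= 16 + 36 + 25 + 49 + 25
= 151

151


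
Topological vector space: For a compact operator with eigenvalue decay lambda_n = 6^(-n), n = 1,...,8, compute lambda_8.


The eigenvalue formula gives lambda_8 = 1/6^8
= 1/1679616
= 5.9537e-07

5.9537e-07


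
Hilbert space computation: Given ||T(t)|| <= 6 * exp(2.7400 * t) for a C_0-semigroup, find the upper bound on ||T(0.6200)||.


||T(0.6200)|| <= 6 * exp(2.7400 * 0.6200)
= 6 * exp(1.6988)
= 6 * 5.4674
= 32.8043

32.8043


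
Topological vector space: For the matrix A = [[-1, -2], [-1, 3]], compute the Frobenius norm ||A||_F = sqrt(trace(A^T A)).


||A||_F^2 = sum a_ij^2
= (-1)^2 + (-2)^2 + (-1)^2 + 3^2
= 1 + 4 + 1 + 9 = 15
||A||_F = sqrt(15) = 3.8730

3.8730


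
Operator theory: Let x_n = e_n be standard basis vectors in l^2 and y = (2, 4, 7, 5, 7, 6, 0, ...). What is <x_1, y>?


x_1 = e_1 is the standard basis vector with 1 in position 1.
<x_1, y> = y_1 = 2
As n -> infinity, <x_n, y> -> 0, confirming weak convergence of (x_n) to 0.

2


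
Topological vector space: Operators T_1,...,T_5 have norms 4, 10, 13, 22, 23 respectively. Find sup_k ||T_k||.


By the Uniform Boundedness Principle, the supremum of norms is finite.
sup_k ||T_k|| = max(4, 10, 13, 22, 23) = 23

23


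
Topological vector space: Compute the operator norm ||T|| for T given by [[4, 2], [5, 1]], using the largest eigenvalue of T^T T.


A^T A = [[41, 13], [13, 5]]
trace(A^T A) = 46, det(A^T A) = 36
discriminant = 46^2 - 4*36 = 1972
Largest eigenvalue of A^T A = (trace + sqrt(disc))/2 = 45.2036
||T|| = sqrt(45.2036) = 6.7234

6.7234
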